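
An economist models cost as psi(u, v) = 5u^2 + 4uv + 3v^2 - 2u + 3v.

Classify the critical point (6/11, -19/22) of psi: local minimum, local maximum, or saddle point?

The Hessian of psi is constant: H = [[10, 4], [4, 6]].
det(H) = 10·6 − 4² = 44.
det(H) > 0 and tr(H) = 16 > 0, so H is positive definite and the point is a local minimum.

local minimum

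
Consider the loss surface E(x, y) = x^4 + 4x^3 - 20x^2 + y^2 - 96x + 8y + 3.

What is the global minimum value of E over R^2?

-292

E(x,y) separates as P(x) + Q(y) + 3, so its minimum is min P + min Q + 3.
P'(x) = 4(x - 3)(x + 2)(x + 4) vanishes at x ∈ {-4, -2, 3}; Q'(y) = 2y + 8 vanishes at y ∈ {-4}.
Local minima of P (where P''>0): P(-4)=64, P(3)=-279. Local minima of Q: Q(-4)=-16.
So the global minimum of E is P(3) + Q(-4) + 3 = -279 − 16 + 3 = -292, attained at (3, -4).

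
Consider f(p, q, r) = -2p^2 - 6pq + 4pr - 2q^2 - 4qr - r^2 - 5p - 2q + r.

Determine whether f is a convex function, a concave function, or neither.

f is quadratic, so its Hessian is the constant matrix H = [[-4, -6, 4], [-6, -4, -4], [4, -4, -2]].
Leading principal minors: -4, -20, 360.
Neither pattern holds ⇒ H is indefinite ⇒ neither convex nor concave.

neither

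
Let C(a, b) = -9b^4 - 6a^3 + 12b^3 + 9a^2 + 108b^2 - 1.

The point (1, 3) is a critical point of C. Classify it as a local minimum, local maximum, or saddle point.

The mixed partial ∂²C/∂a∂b is 0, so the Hessian at any point is diag(C_aa, C_bb) = diag(18(-2a + 1), 36(-3b^2 + 2b + 6)).
At (1, 3): H = diag(-18, -540).
Both eigenvalues are negative, so H is negative definite: a local maximum.

local maximum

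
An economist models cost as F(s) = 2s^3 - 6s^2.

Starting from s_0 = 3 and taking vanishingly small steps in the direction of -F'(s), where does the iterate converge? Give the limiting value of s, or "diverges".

F'(s) = 6s(s - 2), so F'(3) = 18.
Gradient descent moves in the -F' direction, i.e. s is decreasing.
The nearest critical point in that direction is s = 2, where F'' = 12 > 0 (a local minimum). The iterate converges there.

2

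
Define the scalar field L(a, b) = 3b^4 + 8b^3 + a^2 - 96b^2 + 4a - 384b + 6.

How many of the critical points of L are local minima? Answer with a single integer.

L separates as a function of a plus a function of b, so ∇L=0 decouples.
∂L/∂a = 2(a + 2) = 0 at a ∈ {-2}; ∂L/∂b = 12(b - 4)(b + 2)(b + 4) = 0 at b ∈ {-4, -2, 4}.
The Hessian is diagonal: diag(L_aa, L_bb). Second derivatives: L_aa(-2)=2; L_bb(-4)=192, L_bb(-2)=-144, L_bb(4)=576.
Local minima occur where both diagonal entries positive: (-2, -4), (-2, 4). Count: 2.

2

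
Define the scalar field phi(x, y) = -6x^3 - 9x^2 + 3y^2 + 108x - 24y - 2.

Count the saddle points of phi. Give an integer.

phi separates as a function of x plus a function of y, so ∇phi=0 decouples.
∂phi/∂x = -18(x - 2)(x + 3) = 0 at x ∈ {-3, 2}; ∂phi/∂y = 6(y - 4) = 0 at y ∈ {4}.
The Hessian is diagonal: diag(phi_xx, phi_yy). Second derivatives: phi_xx(-3)=90, phi_xx(2)=-90; phi_yy(4)=6.
Saddle points occur where the two diagonal entries have opposite signs: (2, 4). Count: 1.

1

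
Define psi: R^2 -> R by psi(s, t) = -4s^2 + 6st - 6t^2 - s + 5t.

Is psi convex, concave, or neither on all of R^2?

psi is quadratic, so its Hessian is the constant matrix H = [[-8, 6], [6, -12]].
det(H) = 60, tr(H) = -20.
det(H) > 0 and tr(H) < 0, so H is negative definite everywhere: concave.

concave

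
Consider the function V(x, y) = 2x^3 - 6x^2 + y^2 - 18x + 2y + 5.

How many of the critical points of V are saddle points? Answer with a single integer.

V separates as a function of x plus a function of y, so ∇V=0 decouples.
∂V/∂x = 6(x - 3)(x + 1) = 0 at x ∈ {-1, 3}; ∂V/∂y = 2(y + 1) = 0 at y ∈ {-1}.
The Hessian is diagonal: diag(V_xx, V_yy). Second derivatives: V_xx(-1)=-24, V_xx(3)=24; V_yy(-1)=2.
Saddle points occur where the two diagonal entries have opposite signs: (-1, -1). Count: 1.

1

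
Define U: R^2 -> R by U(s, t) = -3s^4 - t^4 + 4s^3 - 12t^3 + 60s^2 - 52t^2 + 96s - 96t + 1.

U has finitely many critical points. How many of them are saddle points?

4

U separates as a function of s plus a function of t, so ∇U=0 decouples.
∂U/∂s = -12(s - 4)(s + 1)(s + 2) = 0 at s ∈ {-2, -1, 4}; ∂U/∂t = -4(t + 2)(t + 3)(t + 4) = 0 at t ∈ {-4, -3, -2}.
The Hessian is diagonal: diag(U_ss, U_tt). Second derivatives: U_ss(-2)=-72, U_ss(-1)=60, U_ss(4)=-360; U_tt(-4)=-8, U_tt(-3)=4, U_tt(-2)=-8.
Saddle points occur where the two diagonal entries have opposite signs: (-2, -3), (-1, -4), (-1, -2), (4, -3). Count: 4.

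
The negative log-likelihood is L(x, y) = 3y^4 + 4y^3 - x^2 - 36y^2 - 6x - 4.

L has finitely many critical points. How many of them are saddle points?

L separates as a function of x plus a function of y, so ∇L=0 decouples.
∂L/∂x = -2(x + 3) = 0 at x ∈ {-3}; ∂L/∂y = 12y(y - 2)(y + 3) = 0 at y ∈ {-3, 0, 2}.
The Hessian is diagonal: diag(L_xx, L_yy). Second derivatives: L_xx(-3)=-2; L_yy(-3)=180, L_yy(0)=-72, L_yy(2)=120.
Saddle points occur where the two diagonal entries have opposite signs: (-3, -3), (-3, 2). Count: 2.

2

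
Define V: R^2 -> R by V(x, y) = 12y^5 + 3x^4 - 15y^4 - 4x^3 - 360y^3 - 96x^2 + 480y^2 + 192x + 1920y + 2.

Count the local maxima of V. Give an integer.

2

V separates as a function of x plus a function of y, so ∇V=0 decouples.
∂V/∂x = 12(x - 4)(x - 1)(x + 4) = 0 at x ∈ {-4, 1, 4}; ∂V/∂y = 60(y - 4)(y - 2)(y + 1)(y + 4) = 0 at y ∈ {-4, -1, 2, 4}.
The Hessian is diagonal: diag(V_xx, V_yy). Second derivatives: V_xx(-4)=480, V_xx(1)=-180, V_xx(4)=288; V_yy(-4)=-8640, V_yy(-1)=2700, V_yy(2)=-2160, V_yy(4)=4800.
Local maxima occur where both diagonal entries negative: (1, -4), (1, 2). Count: 2.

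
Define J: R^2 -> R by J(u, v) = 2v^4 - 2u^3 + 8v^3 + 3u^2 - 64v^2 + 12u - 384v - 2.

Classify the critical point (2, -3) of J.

The mixed partial ∂²J/∂u∂v is 0, so the Hessian at any point is diag(J_uu, J_vv) = diag(6(-2u + 1), 8(3v^2 + 6v - 16)).
At (2, -3): H = diag(-18, -56).
Both eigenvalues are negative, so H is negative definite: a local maximum.

local maximum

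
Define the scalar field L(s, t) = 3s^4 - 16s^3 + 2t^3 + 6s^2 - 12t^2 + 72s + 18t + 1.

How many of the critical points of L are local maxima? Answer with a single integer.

L separates as a function of s plus a function of t, so ∇L=0 decouples.
∂L/∂s = 12(s - 3)(s - 2)(s + 1) = 0 at s ∈ {-1, 2, 3}; ∂L/∂t = 6(t - 3)(t - 1) = 0 at t ∈ {1, 3}.
The Hessian is diagonal: diag(L_ss, L_tt). Second derivatives: L_ss(-1)=144, L_ss(2)=-36, L_ss(3)=48; L_tt(1)=-12, L_tt(3)=12.
Local maxima occur where both diagonal entries negative: (2, 1). Count: 1.

1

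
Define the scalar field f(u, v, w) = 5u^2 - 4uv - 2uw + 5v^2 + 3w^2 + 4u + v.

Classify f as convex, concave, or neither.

f is quadratic, so its Hessian is the constant matrix H = [[10, -4, -2], [-4, 10, 0], [-2, 0, 6]].
Leading principal minors: 10, 84, 464.
All positive ⇒ H ≻ 0 ⇒ convex.

convex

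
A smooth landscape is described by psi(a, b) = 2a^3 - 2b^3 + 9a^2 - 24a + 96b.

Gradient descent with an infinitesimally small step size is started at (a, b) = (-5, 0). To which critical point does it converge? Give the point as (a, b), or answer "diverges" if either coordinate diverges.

diverges

psi is separable, so gradient descent decouples: a follows -∂psi/∂a, b follows -∂psi/∂b.
∂psi/∂a = 6(a - 1)(a + 4); at a=-5 this is 36, so a decreases.
∂psi/∂b = -6(b - 4)(b + 4); at b=0 this is 96, so b decreases.
The a-coordinate has no critical point in that direction and runs off to infinity.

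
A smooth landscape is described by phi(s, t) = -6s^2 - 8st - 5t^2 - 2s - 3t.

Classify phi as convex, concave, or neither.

phi is quadratic, so its Hessian is the constant matrix H = [[-12, -8], [-8, -10]].
det(H) = 56, tr(H) = -22.
det(H) > 0 and tr(H) < 0, so H is negative definite everywhere: concave.

concave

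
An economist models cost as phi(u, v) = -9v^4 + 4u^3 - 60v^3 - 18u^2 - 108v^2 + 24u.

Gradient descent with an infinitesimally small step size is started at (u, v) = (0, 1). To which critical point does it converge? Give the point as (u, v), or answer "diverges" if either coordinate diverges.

diverges

phi is separable, so gradient descent decouples: u follows -∂phi/∂u, v follows -∂phi/∂v.
∂phi/∂u = 12(u - 2)(u - 1); at u=0 this is 24, so u decreases.
∂phi/∂v = -36v(v + 2)(v + 3); at v=1 this is -432, so v increases.
The u-coordinate has no critical point in that direction and runs off to infinity.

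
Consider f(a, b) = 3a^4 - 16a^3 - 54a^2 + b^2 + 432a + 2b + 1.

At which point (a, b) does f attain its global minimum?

(-3, -1)

f(a,b) separates as P(a) + Q(b) + 1, so its minimum is min P + min Q + 1.
P'(a) = 12(a - 4)(a - 3)(a + 3) vanishes at a ∈ {-3, 3, 4}; Q'(b) = 2b + 2 vanishes at b ∈ {-1}.
Local minima of P (where P''>0): P(-3)=-1107, P(4)=608. Local minima of Q: Q(-1)=-1.
So the global minimum of f is P(-3) + Q(-1) + 1 = -1107 − 1 + 1 = -1107, attained at (-3, -1).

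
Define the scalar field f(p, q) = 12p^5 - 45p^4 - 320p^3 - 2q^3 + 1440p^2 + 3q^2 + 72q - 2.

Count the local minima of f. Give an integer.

2

f separates as a function of p plus a function of q, so ∇f=0 decouples.
∂f/∂p = 60p(p - 4)(p - 3)(p + 4) = 0 at p ∈ {-4, 0, 3, 4}; ∂f/∂q = -6(q - 4)(q + 3) = 0 at q ∈ {-3, 4}.
The Hessian is diagonal: diag(f_pp, f_qq). Second derivatives: f_pp(-4)=-13440, f_pp(0)=2880, f_pp(3)=-1260, f_pp(4)=1920; f_qq(-3)=42, f_qq(4)=-42.
Local minima occur where both diagonal entries positive: (0, -3), (4, -3). Count: 2.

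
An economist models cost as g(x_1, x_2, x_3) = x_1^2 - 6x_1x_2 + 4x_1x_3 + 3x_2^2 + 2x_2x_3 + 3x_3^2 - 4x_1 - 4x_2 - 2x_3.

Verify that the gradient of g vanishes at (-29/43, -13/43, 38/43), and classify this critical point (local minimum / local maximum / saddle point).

∇g = (2x_1 - 6x_2 + 4x_3 - 4, -6x_1 + 6x_2 + 2x_3 - 4, 4x_1 + 2x_2 + 6x_3 - 2); substituting (-29/43, -13/43, 38/43) gives ∇g = (0, 0, 0), so (-29/43, -13/43, 38/43) is indeed a critical point.
The Hessian is constant: H = [[2, -6, 4], [-6, 6, 2], [4, 2, 6]].
Leading principal minors: Δ₁ = 2, Δ₂ = -24, Δ₃ = -344.
The minors fit neither the all-positive nor the alternating-sign pattern, so H is indefinite: a saddle point.

saddle point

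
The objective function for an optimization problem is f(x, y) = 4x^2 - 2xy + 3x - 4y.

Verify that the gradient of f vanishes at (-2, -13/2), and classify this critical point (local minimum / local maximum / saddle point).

saddle point

∇f = (8x - 2y + 3, -2x - 4); substituting (-2, -13/2) gives ∇f = (0, 0), so (-2, -13/2) is indeed a critical point.
The Hessian of f is constant: H = [[8, -2], [-2, 0]].
det(H) = 8·0 − (-2)² = -4.
Since det(H) < 0, H is indefinite and the critical point is a saddle point.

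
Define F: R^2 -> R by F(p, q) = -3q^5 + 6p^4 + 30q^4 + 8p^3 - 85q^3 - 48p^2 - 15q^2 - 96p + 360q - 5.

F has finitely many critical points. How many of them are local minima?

F separates as a function of p plus a function of q, so ∇F=0 decouples.
∂F/∂p = 24(p - 2)(p + 1)(p + 2) = 0 at p ∈ {-2, -1, 2}; ∂F/∂q = -15(q - 4)(q - 3)(q - 2)(q + 1) = 0 at q ∈ {-1, 2, 3, 4}.
The Hessian is diagonal: diag(F_pp, F_qq). Second derivatives: F_pp(-2)=96, F_pp(-1)=-72, F_pp(2)=288; F_qq(-1)=900, F_qq(2)=-90, F_qq(3)=60, F_qq(4)=-150.
Local minima occur where both diagonal entries positive: (-2, -1), (-2, 3), (2, -1), (2, 3). Count: 4.

4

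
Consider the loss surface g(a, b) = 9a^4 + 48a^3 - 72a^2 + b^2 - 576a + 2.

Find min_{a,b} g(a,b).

g(a,b) separates as P(a) + Q(b) + 2, so its minimum is min P + min Q + 2.
P'(a) = 36(a - 2)(a + 2)(a + 4) vanishes at a ∈ {-4, -2, 2}; Q'(b) = 2b vanishes at b ∈ {0}.
Local minima of P (where P''>0): P(-4)=384, P(2)=-912. Local minima of Q: Q(0)=0.
So the global minimum of g is P(2) + Q(0) + 2 = -912 + 0 + 2 = -910, attained at (2, 0).

-910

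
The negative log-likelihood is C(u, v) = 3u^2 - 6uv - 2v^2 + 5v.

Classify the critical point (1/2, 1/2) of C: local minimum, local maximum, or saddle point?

The Hessian of C is constant: H = [[6, -6], [-6, -4]].
det(H) = 6·(-4) − (-6)² = -60.
Since det(H) < 0, H is indefinite and the critical point is a saddle point.

saddle point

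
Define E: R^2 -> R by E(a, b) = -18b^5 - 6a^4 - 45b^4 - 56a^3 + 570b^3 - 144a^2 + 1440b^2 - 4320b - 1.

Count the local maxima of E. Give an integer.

E separates as a function of a plus a function of b, so ∇E=0 decouples.
∂E/∂a = -24a(a + 3)(a + 4) = 0 at a ∈ {-4, -3, 0}; ∂E/∂b = -90(b - 4)(b - 1)(b + 3)(b + 4) = 0 at b ∈ {-4, -3, 1, 4}.
The Hessian is diagonal: diag(E_aa, E_bb). Second derivatives: E_aa(-4)=-96, E_aa(-3)=72, E_aa(0)=-288; E_bb(-4)=3600, E_bb(-3)=-2520, E_bb(1)=5400, E_bb(4)=-15120.
Local maxima occur where both diagonal entries negative: (-4, -3), (-4, 4), (0, -3), (0, 4). Count: 4.

4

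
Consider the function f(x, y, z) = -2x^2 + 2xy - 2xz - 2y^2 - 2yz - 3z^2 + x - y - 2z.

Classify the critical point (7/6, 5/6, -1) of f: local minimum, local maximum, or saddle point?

The Hessian is constant: H = [[-4, 2, -2], [2, -4, -2], [-2, -2, -6]].
Leading principal minors: Δ₁ = -4, Δ₂ = 12, Δ₃ = -24.
The minors alternate sign starting negative (−, +, −), so H is negative definite: a local maximum.

local maximum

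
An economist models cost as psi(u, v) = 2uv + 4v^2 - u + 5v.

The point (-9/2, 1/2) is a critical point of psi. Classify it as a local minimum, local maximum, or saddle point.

saddle point

The Hessian of psi is constant: H = [[0, 2], [2, 8]].
det(H) = 0·8 − 2² = -4.
Since det(H) < 0, H is indefinite and the critical point is a saddle point.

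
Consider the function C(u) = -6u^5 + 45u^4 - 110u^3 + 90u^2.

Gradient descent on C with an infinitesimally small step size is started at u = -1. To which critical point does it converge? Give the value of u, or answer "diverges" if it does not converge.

0

C'(u) = -30u(u - 3)(u - 2)(u - 1), so C'(-1) = -720.
Gradient descent moves in the -C' direction, i.e. u is increasing.
The nearest critical point in that direction is u = 0, where C'' = 180 > 0 (a local minimum). The iterate converges there.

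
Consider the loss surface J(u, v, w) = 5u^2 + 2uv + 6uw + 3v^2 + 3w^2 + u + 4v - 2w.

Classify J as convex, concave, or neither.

J is quadratic, so its Hessian is the constant matrix H = [[10, 2, 6], [2, 6, 0], [6, 0, 6]].
Leading principal minors: 10, 56, 120.
All positive ⇒ H ≻ 0 ⇒ convex.

convex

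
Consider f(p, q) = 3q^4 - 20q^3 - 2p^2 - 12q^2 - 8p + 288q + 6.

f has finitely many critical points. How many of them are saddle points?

f separates as a function of p plus a function of q, so ∇f=0 decouples.
∂f/∂p = -4(p + 2) = 0 at p ∈ {-2}; ∂f/∂q = 12(q - 4)(q - 3)(q + 2) = 0 at q ∈ {-2, 3, 4}.
The Hessian is diagonal: diag(f_pp, f_qq). Second derivatives: f_pp(-2)=-4; f_qq(-2)=360, f_qq(3)=-60, f_qq(4)=72.
Saddle points occur where the two diagonal entries have opposite signs: (-2, -2), (-2, 4). Count: 2.

2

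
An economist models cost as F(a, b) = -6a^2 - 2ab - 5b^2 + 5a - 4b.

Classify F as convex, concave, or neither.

concave

F is quadratic, so its Hessian is the constant matrix H = [[-12, -2], [-2, -10]].
det(H) = 116, tr(H) = -22.
det(H) > 0 and tr(H) < 0, so H is negative definite everywhere: concave.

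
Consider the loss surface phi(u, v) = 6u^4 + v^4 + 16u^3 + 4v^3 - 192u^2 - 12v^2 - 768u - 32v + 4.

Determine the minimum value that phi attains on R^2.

phi(u,v) separates as P(u) + Q(v) + 4, so its minimum is min P + min Q + 4.
P'(u) = 24(u - 4)(u + 2)(u + 4) vanishes at u ∈ {-4, -2, 4}; Q'(v) = 4(v - 2)(v + 1)(v + 4) vanishes at v ∈ {-4, -1, 2}.
Local minima of P (where P''>0): P(-4)=512, P(4)=-3584. Local minima of Q: Q(-4)=-64, Q(2)=-64.
So the global minimum of phi is P(4) + Q(-4) + 4 = -3584 − 64 + 4 = -3644, attained at (4, -4).

-3644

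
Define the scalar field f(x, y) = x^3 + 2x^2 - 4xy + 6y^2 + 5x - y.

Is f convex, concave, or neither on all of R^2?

neither

The term x^3 is cubic, so the Hessian is not constant.
∂²f/∂x² = 6x + 4, which takes both signs as x varies (negative for sufficiently negative x). A diagonal entry of the Hessian changing sign means the Hessian is neither positive- nor negative-semidefinite on all of R^2.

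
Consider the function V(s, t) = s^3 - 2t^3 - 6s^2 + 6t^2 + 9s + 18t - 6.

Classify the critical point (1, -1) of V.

saddle point

The mixed partial ∂²V/∂s∂t is 0, so the Hessian at any point is diag(V_ss, V_tt) = diag(6(s - 2), 12(-t + 1)).
At (1, -1): H = diag(-6, 24).
The eigenvalues have opposite signs, so H is indefinite: a saddle point.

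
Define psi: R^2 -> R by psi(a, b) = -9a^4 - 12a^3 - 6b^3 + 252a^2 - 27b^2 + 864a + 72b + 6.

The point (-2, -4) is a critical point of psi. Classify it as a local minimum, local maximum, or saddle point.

local minimum

The mixed partial ∂²psi/∂a∂b is 0, so the Hessian at any point is diag(psi_aa, psi_bb) = diag(36(-3a^2 - 2a + 14), -18(2b + 3)).
At (-2, -4): H = diag(216, 90).
Both eigenvalues are positive, so H is positive definite: a local minimum.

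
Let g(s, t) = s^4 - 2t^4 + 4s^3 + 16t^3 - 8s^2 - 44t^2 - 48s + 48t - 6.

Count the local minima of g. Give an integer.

2

g separates as a function of s plus a function of t, so ∇g=0 decouples.
∂g/∂s = 4(s - 2)(s + 2)(s + 3) = 0 at s ∈ {-3, -2, 2}; ∂g/∂t = -8(t - 3)(t - 2)(t - 1) = 0 at t ∈ {1, 2, 3}.
The Hessian is diagonal: diag(g_ss, g_tt). Second derivatives: g_ss(-3)=20, g_ss(-2)=-16, g_ss(2)=80; g_tt(1)=-16, g_tt(2)=8, g_tt(3)=-16.
Local minima occur where both diagonal entries positive: (-3, 2), (2, 2). Count: 2.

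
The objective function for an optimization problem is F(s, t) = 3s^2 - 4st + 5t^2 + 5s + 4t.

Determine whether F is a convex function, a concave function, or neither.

convex

F is quadratic, so its Hessian is the constant matrix H = [[6, -4], [-4, 10]].
det(H) = 44, tr(H) = 16.
det(H) > 0 and tr(H) > 0, so H is positive definite everywhere: convex.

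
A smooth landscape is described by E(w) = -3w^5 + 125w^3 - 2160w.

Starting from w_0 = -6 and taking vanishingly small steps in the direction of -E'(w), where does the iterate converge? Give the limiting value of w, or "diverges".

-4

E'(w) = -15(w - 4)(w - 3)(w + 3)(w + 4), so E'(-6) = -8100.
Gradient descent moves in the -E' direction, i.e. w is increasing.
The nearest critical point in that direction is w = -4, where E'' = 840 > 0 (a local minimum). The iterate converges there.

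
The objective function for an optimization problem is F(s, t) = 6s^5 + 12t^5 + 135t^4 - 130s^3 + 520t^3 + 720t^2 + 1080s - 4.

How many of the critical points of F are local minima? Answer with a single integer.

4

F separates as a function of s plus a function of t, so ∇F=0 decouples.
∂F/∂s = 30(s - 3)(s - 2)(s + 2)(s + 3) = 0 at s ∈ {-3, -2, 2, 3}; ∂F/∂t = 60t(t + 2)(t + 3)(t + 4) = 0 at t ∈ {-4, -3, -2, 0}.
The Hessian is diagonal: diag(F_ss, F_tt). Second derivatives: F_ss(-3)=-900, F_ss(-2)=600, F_ss(2)=-600, F_ss(3)=900; F_tt(-4)=-480, F_tt(-3)=180, F_tt(-2)=-240, F_tt(0)=1440.
Local minima occur where both diagonal entries positive: (-2, -3), (-2, 0), (3, -3), (3, 0). Count: 4.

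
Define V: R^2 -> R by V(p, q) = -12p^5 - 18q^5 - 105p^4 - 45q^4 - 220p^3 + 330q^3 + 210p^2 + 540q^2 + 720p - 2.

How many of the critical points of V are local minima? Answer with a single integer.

V separates as a function of p plus a function of q, so ∇V=0 decouples.
∂V/∂p = -60(p - 1)(p + 1)(p + 3)(p + 4) = 0 at p ∈ {-4, -3, -1, 1}; ∂V/∂q = -90q(q - 3)(q + 1)(q + 4) = 0 at q ∈ {-4, -1, 0, 3}.
The Hessian is diagonal: diag(V_pp, V_qq). Second derivatives: V_pp(-4)=900, V_pp(-3)=-480, V_pp(-1)=720, V_pp(1)=-2400; V_qq(-4)=7560, V_qq(-1)=-1080, V_qq(0)=1080, V_qq(3)=-7560.
Local minima occur where both diagonal entries positive: (-4, -4), (-4, 0), (-1, -4), (-1, 0). Count: 4.

4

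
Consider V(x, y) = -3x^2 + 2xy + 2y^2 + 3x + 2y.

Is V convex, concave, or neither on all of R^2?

neither

V is quadratic, so its Hessian is the constant matrix H = [[-6, 2], [2, 4]].
det(H) = -28, tr(H) = -2.
det(H) < 0, so H is indefinite: neither convex nor concave.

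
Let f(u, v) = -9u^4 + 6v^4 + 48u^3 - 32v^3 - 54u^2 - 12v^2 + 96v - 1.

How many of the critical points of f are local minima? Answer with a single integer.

2

f separates as a function of u plus a function of v, so ∇f=0 decouples.
∂f/∂u = -36u(u - 3)(u - 1) = 0 at u ∈ {0, 1, 3}; ∂f/∂v = 24(v - 4)(v - 1)(v + 1) = 0 at v ∈ {-1, 1, 4}.
The Hessian is diagonal: diag(f_uu, f_vv). Second derivatives: f_uu(0)=-108, f_uu(1)=72, f_uu(3)=-216; f_vv(-1)=240, f_vv(1)=-144, f_vv(4)=360.
Local minima occur where both diagonal entries positive: (1, -1), (1, 4). Count: 2.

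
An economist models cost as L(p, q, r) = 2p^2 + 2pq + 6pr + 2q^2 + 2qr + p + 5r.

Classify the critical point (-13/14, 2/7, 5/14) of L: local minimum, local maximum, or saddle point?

The Hessian is constant: H = [[4, 2, 6], [2, 4, 2], [6, 2, 0]].
Leading principal minors: Δ₁ = 4, Δ₂ = 12, Δ₃ = -112.
The minors fit neither the all-positive nor the alternating-sign pattern, so H is indefinite: a saddle point.

saddle point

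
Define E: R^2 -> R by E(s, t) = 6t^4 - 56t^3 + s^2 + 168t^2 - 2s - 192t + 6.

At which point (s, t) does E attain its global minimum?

E(s,t) separates as P(s) + Q(t) + 6, so its minimum is min P + min Q + 6.
P'(s) = 2s - 2 vanishes at s ∈ {1}; Q'(t) = 24(t - 4)(t - 2)(t - 1) vanishes at t ∈ {1, 2, 4}.
Local minima of P (where P''>0): P(1)=-1. Local minima of Q: Q(1)=-74, Q(4)=-128.
So the global minimum of E is P(1) + Q(4) + 6 = -1 − 128 + 6 = -123, attained at (1, 4).

(1, 4)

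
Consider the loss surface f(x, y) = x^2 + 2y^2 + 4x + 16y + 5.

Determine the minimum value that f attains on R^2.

-31

f(x,y) separates as P(x) + Q(y) + 5, so its minimum is min P + min Q + 5.
P'(x) = 2x + 4 vanishes at x ∈ {-2}; Q'(y) = 4y + 16 vanishes at y ∈ {-4}.
Local minima of P (where P''>0): P(-2)=-4. Local minima of Q: Q(-4)=-32.
So the global minimum of f is P(-2) + Q(-4) + 5 = -4 − 32 + 5 = -31, attained at (-2, -4).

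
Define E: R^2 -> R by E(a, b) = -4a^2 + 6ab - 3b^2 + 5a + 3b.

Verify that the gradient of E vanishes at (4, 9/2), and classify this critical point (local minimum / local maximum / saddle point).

∇E = (-8a + 6b + 5, 6a - 6b + 3); substituting (4, 9/2) gives ∇E = (0, 0), so (4, 9/2) is indeed a critical point.
The Hessian of E is constant: H = [[-8, 6], [6, -6]].
det(H) = (-8)·(-6) − 6² = 12.
det(H) > 0 and tr(H) = -14 < 0, so H is negative definite and the point is a local maximum.

local maximum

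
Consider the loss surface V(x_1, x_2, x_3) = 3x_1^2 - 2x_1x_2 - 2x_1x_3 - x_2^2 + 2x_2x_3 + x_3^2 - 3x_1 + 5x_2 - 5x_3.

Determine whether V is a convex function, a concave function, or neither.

neither

V is quadratic, so its Hessian is the constant matrix H = [[6, -2, -2], [-2, -2, 2], [-2, 2, 2]].
Leading principal minors: 6, -16, -32.
Neither pattern holds ⇒ H is indefinite ⇒ neither convex nor concave.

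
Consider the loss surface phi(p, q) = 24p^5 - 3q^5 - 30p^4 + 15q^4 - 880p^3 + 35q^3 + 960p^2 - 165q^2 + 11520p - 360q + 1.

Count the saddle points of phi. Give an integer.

8

phi separates as a function of p plus a function of q, so ∇phi=0 decouples.
∂phi/∂p = 120(p - 4)(p - 3)(p + 2)(p + 4) = 0 at p ∈ {-4, -2, 3, 4}; ∂phi/∂q = -15(q - 4)(q - 3)(q + 1)(q + 2) = 0 at q ∈ {-2, -1, 3, 4}.
The Hessian is diagonal: diag(phi_pp, phi_qq). Second derivatives: phi_pp(-4)=-13440, phi_pp(-2)=7200, phi_pp(3)=-4200, phi_pp(4)=5760; phi_qq(-2)=450, phi_qq(-1)=-300, phi_qq(3)=300, phi_qq(4)=-450.
Saddle points occur where the two diagonal entries have opposite signs: (-4, -2), (-4, 3), (-2, -1), (-2, 4), (3, -2), (3, 3), (4, -1), (4, 4). Count: 8.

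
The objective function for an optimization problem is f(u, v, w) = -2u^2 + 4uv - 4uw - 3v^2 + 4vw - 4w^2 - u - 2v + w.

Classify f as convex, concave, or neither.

concave

f is quadratic, so its Hessian is the constant matrix H = [[-4, 4, -4], [4, -6, 4], [-4, 4, -8]].
Leading principal minors: -4, 8, -32.
Signs alternate −, +, − ⇒ H ≺ 0 ⇒ concave.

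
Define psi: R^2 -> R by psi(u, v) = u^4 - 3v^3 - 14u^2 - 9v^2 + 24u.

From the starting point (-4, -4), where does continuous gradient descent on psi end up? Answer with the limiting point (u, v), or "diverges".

(-3, -2)

psi is separable, so gradient descent decouples: u follows -∂psi/∂u, v follows -∂psi/∂v.
∂psi/∂u = 4(u - 2)(u - 1)(u + 3); at u=-4 this is -120, so u increases.
∂psi/∂v = -9v(v + 2); at v=-4 this is -72, so v increases.
u converges to its nearest critical value -3 (a local min of the u-part); v converges to -2. The iterate converges to (-3, -2).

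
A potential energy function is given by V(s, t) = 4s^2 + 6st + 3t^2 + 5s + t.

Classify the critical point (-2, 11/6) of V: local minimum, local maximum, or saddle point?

The Hessian of V is constant: H = [[8, 6], [6, 6]].
det(H) = 8·6 − 6² = 12.
det(H) > 0 and tr(H) = 14 > 0, so H is positive definite and the point is a local minimum.

local minimum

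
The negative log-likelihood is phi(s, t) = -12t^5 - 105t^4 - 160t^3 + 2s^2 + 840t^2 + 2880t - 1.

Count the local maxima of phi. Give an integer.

phi separates as a function of s plus a function of t, so ∇phi=0 decouples.
∂phi/∂s = 4s = 0 at s ∈ {0}; ∂phi/∂t = -60(t - 2)(t + 2)(t + 3)(t + 4) = 0 at t ∈ {-4, -3, -2, 2}.
The Hessian is diagonal: diag(phi_ss, phi_tt). Second derivatives: phi_ss(0)=4; phi_tt(-4)=720, phi_tt(-3)=-300, phi_tt(-2)=480, phi_tt(2)=-7200.
Local maxima occur where both diagonal entries negative: none. Count: 0.

0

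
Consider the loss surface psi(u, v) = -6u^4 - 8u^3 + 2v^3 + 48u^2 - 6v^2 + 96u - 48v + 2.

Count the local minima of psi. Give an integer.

1

psi separates as a function of u plus a function of v, so ∇psi=0 decouples.
∂psi/∂u = -24(u - 2)(u + 1)(u + 2) = 0 at u ∈ {-2, -1, 2}; ∂psi/∂v = 6(v - 4)(v + 2) = 0 at v ∈ {-2, 4}.
The Hessian is diagonal: diag(psi_uu, psi_vv). Second derivatives: psi_uu(-2)=-96, psi_uu(-1)=72, psi_uu(2)=-288; psi_vv(-2)=-36, psi_vv(4)=36.
Local minima occur where both diagonal entries positive: (-1, 4). Count: 1.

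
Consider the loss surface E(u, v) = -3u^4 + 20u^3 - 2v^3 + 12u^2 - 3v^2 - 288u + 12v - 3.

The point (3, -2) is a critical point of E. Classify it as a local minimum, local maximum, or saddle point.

local minimum

The mixed partial ∂²E/∂u∂v is 0, so the Hessian at any point is diag(E_uu, E_vv) = diag(12(-3u^2 + 10u + 2), -6(2v + 1)).
At (3, -2): H = diag(60, 18).
Both eigenvalues are positive, so H is positive definite: a local minimum.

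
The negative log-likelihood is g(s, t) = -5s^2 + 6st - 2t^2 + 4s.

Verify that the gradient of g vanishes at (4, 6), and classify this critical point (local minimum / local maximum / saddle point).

local maximum

∇g = (-10s + 6t + 4, 6s - 4t); substituting (4, 6) gives ∇g = (0, 0), so (4, 6) is indeed a critical point.
The Hessian of g is constant: H = [[-10, 6], [6, -4]].
det(H) = (-10)·(-4) − 6² = 4.
det(H) > 0 and tr(H) = -14 < 0, so H is negative definite and the point is a local maximum.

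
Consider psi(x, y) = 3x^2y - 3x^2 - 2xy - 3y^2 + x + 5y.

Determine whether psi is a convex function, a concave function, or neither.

neither

The term 3x^2y is cubic, so the Hessian is not constant.
∂²psi/∂x² = 6y - 6, which takes both signs as y varies (negative for sufficiently negative y). A diagonal entry of the Hessian changing sign means the Hessian is neither positive- nor negative-semidefinite on all of R^2.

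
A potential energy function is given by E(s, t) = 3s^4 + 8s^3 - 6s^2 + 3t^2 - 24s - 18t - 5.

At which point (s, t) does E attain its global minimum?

E(s,t) separates as P(s) + Q(t) − 5, so its minimum is min P + min Q − 5.
P'(s) = 12(s - 1)(s + 1)(s + 2) vanishes at s ∈ {-2, -1, 1}; Q'(t) = 6(t - 3) vanishes at t ∈ {3}.
Local minima of P (where P''>0): P(-2)=8, P(1)=-19. Local minima of Q: Q(3)=-27.
So the global minimum of E is P(1) + Q(3) − 5 = -19 − 27 − 5 = -51, attained at (1, 3).

(1, 3)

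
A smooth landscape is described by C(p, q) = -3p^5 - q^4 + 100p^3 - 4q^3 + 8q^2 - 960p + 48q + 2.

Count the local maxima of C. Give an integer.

4

C separates as a function of p plus a function of q, so ∇C=0 decouples.
∂C/∂p = -15(p - 4)(p - 2)(p + 2)(p + 4) = 0 at p ∈ {-4, -2, 2, 4}; ∂C/∂q = -4(q - 2)(q + 2)(q + 3) = 0 at q ∈ {-3, -2, 2}.
The Hessian is diagonal: diag(C_pp, C_qq). Second derivatives: C_pp(-4)=1440, C_pp(-2)=-720, C_pp(2)=720, C_pp(4)=-1440; C_qq(-3)=-20, C_qq(-2)=16, C_qq(2)=-80.
Local maxima occur where both diagonal entries negative: (-2, -3), (-2, 2), (4, -3), (4, 2). Count: 4.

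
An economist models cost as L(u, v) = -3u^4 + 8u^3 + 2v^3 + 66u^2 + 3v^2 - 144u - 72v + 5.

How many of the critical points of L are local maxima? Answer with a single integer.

2

L separates as a function of u plus a function of v, so ∇L=0 decouples.
∂L/∂u = -12(u - 4)(u - 1)(u + 3) = 0 at u ∈ {-3, 1, 4}; ∂L/∂v = 6(v - 3)(v + 4) = 0 at v ∈ {-4, 3}.
The Hessian is diagonal: diag(L_uu, L_vv). Second derivatives: L_uu(-3)=-336, L_uu(1)=144, L_uu(4)=-252; L_vv(-4)=-42, L_vv(3)=42.
Local maxima occur where both diagonal entries negative: (-3, -4), (4, -4). Count: 2.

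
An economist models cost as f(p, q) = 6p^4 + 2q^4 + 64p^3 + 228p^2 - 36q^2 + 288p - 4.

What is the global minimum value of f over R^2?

-284

f(p,q) separates as A(p) + B(q) − 4, so its minimum is min A + min B − 4.
A'(p) = 24(p + 1)(p + 3)(p + 4) vanishes at p ∈ {-4, -3, -1}; B'(q) = 8q(q - 3)(q + 3) vanishes at q ∈ {-3, 0, 3}.
Local minima of A (where A''>0): A(-4)=-64, A(-1)=-118. Local minima of B: B(-3)=-162, B(3)=-162.
So the global minimum of f is A(-1) + B(-3) − 4 = -118 − 162 − 4 = -284, attained at (-1, -3).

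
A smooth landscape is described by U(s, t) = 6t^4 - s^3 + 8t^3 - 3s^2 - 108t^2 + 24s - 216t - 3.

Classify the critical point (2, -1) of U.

The mixed partial ∂²U/∂s∂t is 0, so the Hessian at any point is diag(U_ss, U_tt) = diag(-6(s + 1), 24(3t^2 + 2t - 9)).
At (2, -1): H = diag(-18, -192).
Both eigenvalues are negative, so H is negative definite: a local maximum.

local maximum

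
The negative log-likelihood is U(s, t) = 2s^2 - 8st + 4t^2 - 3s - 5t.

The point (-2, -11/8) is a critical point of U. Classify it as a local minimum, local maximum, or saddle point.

saddle point

The Hessian of U is constant: H = [[4, -8], [-8, 8]].
det(H) = 4·8 − (-8)² = -32.
Since det(H) < 0, H is indefinite and the critical point is a saddle point.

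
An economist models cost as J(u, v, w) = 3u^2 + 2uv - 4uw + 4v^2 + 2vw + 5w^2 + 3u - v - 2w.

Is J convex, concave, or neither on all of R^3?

convex

J is quadratic, so its Hessian is the constant matrix H = [[6, 2, -4], [2, 8, 2], [-4, 2, 10]].
Leading principal minors: 6, 44, 256.
All positive ⇒ H ≻ 0 ⇒ convex.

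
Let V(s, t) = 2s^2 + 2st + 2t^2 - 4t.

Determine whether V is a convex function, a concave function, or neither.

convex

V is quadratic, so its Hessian is the constant matrix H = [[4, 2], [2, 4]].
det(H) = 12, tr(H) = 8.
det(H) > 0 and tr(H) > 0, so H is positive definite everywhere: convex.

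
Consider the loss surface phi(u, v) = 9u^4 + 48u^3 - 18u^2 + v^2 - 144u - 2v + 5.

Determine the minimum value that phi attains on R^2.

-476

phi(u,v) separates as P(u) + Q(v) + 5, so its minimum is min P + min Q + 5.
P'(u) = 36(u - 1)(u + 1)(u + 4) vanishes at u ∈ {-4, -1, 1}; Q'(v) = 2v - 2 vanishes at v ∈ {1}.
Local minima of P (where P''>0): P(-4)=-480, P(1)=-105. Local minima of Q: Q(1)=-1.
So the global minimum of phi is P(-4) + Q(1) + 5 = -480 − 1 + 5 = -476, attained at (-4, 1).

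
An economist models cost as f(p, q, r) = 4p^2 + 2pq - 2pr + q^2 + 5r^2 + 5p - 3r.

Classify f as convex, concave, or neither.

convex

f is quadratic, so its Hessian is the constant matrix H = [[8, 2, -2], [2, 2, 0], [-2, 0, 10]].
Leading principal minors: 8, 12, 112.
All positive ⇒ H ≻ 0 ⇒ convex.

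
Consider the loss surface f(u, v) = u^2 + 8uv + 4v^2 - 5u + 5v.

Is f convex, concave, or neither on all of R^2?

f is quadratic, so its Hessian is the constant matrix H = [[2, 8], [8, 8]].
det(H) = -48, tr(H) = 10.
det(H) < 0, so H is indefinite: neither convex nor concave.

neither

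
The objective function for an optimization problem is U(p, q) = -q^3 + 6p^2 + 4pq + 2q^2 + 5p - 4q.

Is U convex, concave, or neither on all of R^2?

The term -q^3 is cubic, so the Hessian is not constant.
∂²U/∂q² = -6q + 4, which takes both signs as q varies (negative for sufficiently large q). A diagonal entry of the Hessian changing sign means the Hessian is neither positive- nor negative-semidefinite on all of R^2.

neither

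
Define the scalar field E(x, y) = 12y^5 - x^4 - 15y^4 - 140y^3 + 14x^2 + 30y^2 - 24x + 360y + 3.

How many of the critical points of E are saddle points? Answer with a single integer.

6

E separates as a function of x plus a function of y, so ∇E=0 decouples.
∂E/∂x = -4(x - 2)(x - 1)(x + 3) = 0 at x ∈ {-3, 1, 2}; ∂E/∂y = 60(y - 3)(y - 1)(y + 1)(y + 2) = 0 at y ∈ {-2, -1, 1, 3}.
The Hessian is diagonal: diag(E_xx, E_yy). Second derivatives: E_xx(-3)=-80, E_xx(1)=16, E_xx(2)=-20; E_yy(-2)=-900, E_yy(-1)=480, E_yy(1)=-720, E_yy(3)=2400.
Saddle points occur where the two diagonal entries have opposite signs: (-3, -1), (-3, 3), (1, -2), (1, 1), (2, -1), (2, 3). Count: 6.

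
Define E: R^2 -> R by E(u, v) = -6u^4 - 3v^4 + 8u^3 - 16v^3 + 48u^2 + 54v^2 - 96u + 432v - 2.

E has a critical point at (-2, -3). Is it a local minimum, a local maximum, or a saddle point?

The mixed partial ∂²E/∂u∂v is 0, so the Hessian at any point is diag(E_uu, E_vv) = diag(24(-3u^2 + 2u + 4), 12(-3v^2 - 8v + 9)).
At (-2, -3): H = diag(-288, 72).
The eigenvalues have opposite signs, so H is indefinite: a saddle point.

saddle point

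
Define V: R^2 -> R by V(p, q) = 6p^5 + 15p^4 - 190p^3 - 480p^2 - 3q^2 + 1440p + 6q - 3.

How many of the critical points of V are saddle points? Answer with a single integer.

2

V separates as a function of p plus a function of q, so ∇V=0 decouples.
∂V/∂p = 30(p - 4)(p - 1)(p + 3)(p + 4) = 0 at p ∈ {-4, -3, 1, 4}; ∂V/∂q = -6(q - 1) = 0 at q ∈ {1}.
The Hessian is diagonal: diag(V_pp, V_qq). Second derivatives: V_pp(-4)=-1200, V_pp(-3)=840, V_pp(1)=-1800, V_pp(4)=5040; V_qq(1)=-6.
Saddle points occur where the two diagonal entries have opposite signs: (-3, 1), (4, 1). Count: 2.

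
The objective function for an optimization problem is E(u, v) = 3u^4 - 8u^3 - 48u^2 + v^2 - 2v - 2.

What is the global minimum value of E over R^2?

E(u,v) separates as P(u) + Q(v) − 2, so its minimum is min P + min Q − 2.
P'(u) = 12u(u - 4)(u + 2) vanishes at u ∈ {-2, 0, 4}; Q'(v) = 2v - 2 vanishes at v ∈ {1}.
Local minima of P (where P''>0): P(-2)=-80, P(4)=-512. Local minima of Q: Q(1)=-1.
So the global minimum of E is P(4) + Q(1) − 2 = -512 − 1 − 2 = -515, attained at (4, 1).

-515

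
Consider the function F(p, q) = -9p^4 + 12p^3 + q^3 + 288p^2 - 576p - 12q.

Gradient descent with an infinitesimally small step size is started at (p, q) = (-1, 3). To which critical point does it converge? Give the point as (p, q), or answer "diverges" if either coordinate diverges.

(1, 2)

F is separable, so gradient descent decouples: p follows -∂F/∂p, q follows -∂F/∂q.
∂F/∂p = -36(p - 4)(p - 1)(p + 4); at p=-1 this is -1080, so p increases.
∂F/∂q = 3(q - 2)(q + 2); at q=3 this is 15, so q decreases.
p converges to its nearest critical value 1 (a local min of the p-part); q converges to 2. The iterate converges to (1, 2).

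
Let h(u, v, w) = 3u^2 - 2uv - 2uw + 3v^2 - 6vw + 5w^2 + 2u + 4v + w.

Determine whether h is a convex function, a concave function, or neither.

h is quadratic, so its Hessian is the constant matrix H = [[6, -2, -2], [-2, 6, -6], [-2, -6, 10]].
Leading principal minors: 6, 32, 32.
All positive ⇒ H ≻ 0 ⇒ convex.

convex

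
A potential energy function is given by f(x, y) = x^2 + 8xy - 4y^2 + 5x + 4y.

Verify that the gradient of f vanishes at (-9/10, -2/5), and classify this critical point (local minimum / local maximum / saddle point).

saddle point

∇f = (2x + 8y + 5, 8x - 8y + 4); substituting (-9/10, -2/5) gives ∇f = (0, 0), so (-9/10, -2/5) is indeed a critical point.
The Hessian of f is constant: H = [[2, 8], [8, -8]].
det(H) = 2·(-8) − 8² = -80.
Since det(H) < 0, H is indefinite and the critical point is a saddle point.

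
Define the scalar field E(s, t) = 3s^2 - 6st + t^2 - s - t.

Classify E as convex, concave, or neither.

neither

E is quadratic, so its Hessian is the constant matrix H = [[6, -6], [-6, 2]].
det(H) = -24, tr(H) = 8.
det(H) < 0, so H is indefinite: neither convex nor concave.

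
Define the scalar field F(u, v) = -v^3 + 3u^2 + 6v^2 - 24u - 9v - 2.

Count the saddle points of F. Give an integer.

F separates as a function of u plus a function of v, so ∇F=0 decouples.
∂F/∂u = 6(u - 4) = 0 at u ∈ {4}; ∂F/∂v = -3(v - 3)(v - 1) = 0 at v ∈ {1, 3}.
The Hessian is diagonal: diag(F_uu, F_vv). Second derivatives: F_uu(4)=6; F_vv(1)=6, F_vv(3)=-6.
Saddle points occur where the two diagonal entries have opposite signs: (4, 3). Count: 1.

1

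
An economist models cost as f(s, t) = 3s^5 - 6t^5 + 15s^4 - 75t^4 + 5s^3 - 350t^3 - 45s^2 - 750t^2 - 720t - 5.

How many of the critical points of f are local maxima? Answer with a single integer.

f separates as a function of s plus a function of t, so ∇f=0 decouples.
∂f/∂s = 15s(s - 1)(s + 2)(s + 3) = 0 at s ∈ {-3, -2, 0, 1}; ∂f/∂t = -30(t + 1)(t + 2)(t + 3)(t + 4) = 0 at t ∈ {-4, -3, -2, -1}.
The Hessian is diagonal: diag(f_ss, f_tt). Second derivatives: f_ss(-3)=-180, f_ss(-2)=90, f_ss(0)=-90, f_ss(1)=180; f_tt(-4)=180, f_tt(-3)=-60, f_tt(-2)=60, f_tt(-1)=-180.
Local maxima occur where both diagonal entries negative: (-3, -3), (-3, -1), (0, -3), (0, -1). Count: 4.

4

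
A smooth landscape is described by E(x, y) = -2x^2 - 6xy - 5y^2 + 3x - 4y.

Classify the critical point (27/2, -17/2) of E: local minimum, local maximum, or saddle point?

The Hessian of E is constant: H = [[-4, -6], [-6, -10]].
det(H) = (-4)·(-10) − (-6)² = 4.
det(H) > 0 and tr(H) = -14 < 0, so H is negative definite and the point is a local maximum.

local maximum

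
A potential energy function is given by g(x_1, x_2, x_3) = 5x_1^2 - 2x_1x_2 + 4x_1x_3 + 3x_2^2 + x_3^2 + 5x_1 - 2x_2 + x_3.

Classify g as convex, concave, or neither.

convex

g is quadratic, so its Hessian is the constant matrix H = [[10, -2, 4], [-2, 6, 0], [4, 0, 2]].
Leading principal minors: 10, 56, 16.
All positive ⇒ H ≻ 0 ⇒ convex.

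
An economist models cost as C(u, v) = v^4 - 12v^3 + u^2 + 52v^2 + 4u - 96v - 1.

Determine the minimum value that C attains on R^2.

C(u,v) separates as P(u) + Q(v) − 1, so its minimum is min P + min Q − 1.
P'(u) = 2u + 4 vanishes at u ∈ {-2}; Q'(v) = 4(v - 4)(v - 3)(v - 2) vanishes at v ∈ {2, 3, 4}.
Local minima of P (where P''>0): P(-2)=-4. Local minima of Q: Q(2)=-64, Q(4)=-64.
So the global minimum of C is P(-2) + Q(2) − 1 = -4 − 64 − 1 = -69, attained at (-2, 2).

-69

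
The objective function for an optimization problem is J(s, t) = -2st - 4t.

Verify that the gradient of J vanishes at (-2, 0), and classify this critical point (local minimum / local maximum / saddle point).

∇J = (-2t, -2s - 4); substituting (-2, 0) gives ∇J = (0, 0), so (-2, 0) is indeed a critical point.
The Hessian of J is constant: H = [[0, -2], [-2, 0]].
det(H) = 0·0 − (-2)² = -4.
Since det(H) < 0, H is indefinite and the critical point is a saddle point.

saddle point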